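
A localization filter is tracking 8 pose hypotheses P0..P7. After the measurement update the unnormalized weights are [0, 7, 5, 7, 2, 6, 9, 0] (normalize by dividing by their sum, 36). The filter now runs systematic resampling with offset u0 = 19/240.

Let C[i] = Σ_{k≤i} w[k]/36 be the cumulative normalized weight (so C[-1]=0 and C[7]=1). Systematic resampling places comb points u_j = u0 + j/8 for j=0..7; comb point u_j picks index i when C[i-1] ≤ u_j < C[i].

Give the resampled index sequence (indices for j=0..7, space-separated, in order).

C = [0, 7/36, 1/3, 19/36, 7/12, 3/4, 1, 1]
j=0: u_0=19/240 ∈ [0, 7/36) → index 1
j=1: u_1=49/240 ∈ [7/36, 1/3) → index 2
j=2: u_2=79/240 ∈ [7/36, 1/3) → index 2
j=3: u_3=109/240 ∈ [1/3, 19/36) → index 3
j=4: u_4=139/240 ∈ [19/36, 7/12) → index 4
j=5: u_5=169/240 ∈ [7/12, 3/4) → index 5
j=6: u_6=199/240 ∈ [3/4, 1) → index 6
j=7: u_7=229/240 ∈ [3/4, 1) → index 6

1 2 2 3 4 5 6 6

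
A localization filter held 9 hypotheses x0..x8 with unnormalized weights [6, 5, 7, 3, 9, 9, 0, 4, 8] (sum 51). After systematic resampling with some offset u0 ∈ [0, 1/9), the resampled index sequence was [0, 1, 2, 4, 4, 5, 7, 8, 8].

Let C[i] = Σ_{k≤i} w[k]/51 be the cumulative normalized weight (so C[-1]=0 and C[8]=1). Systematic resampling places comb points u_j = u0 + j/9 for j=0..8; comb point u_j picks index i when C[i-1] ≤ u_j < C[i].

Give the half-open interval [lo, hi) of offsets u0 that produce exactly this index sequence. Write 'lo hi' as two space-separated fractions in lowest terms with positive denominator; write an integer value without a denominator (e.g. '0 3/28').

5/51 16/153

C = [2/17, 11/51, 6/17, 7/17, 10/17, 13/17, 13/17, 43/51, 1]
j=0 picked index 0: u0 ∈ [0, 2/17)
j=1 picked index 1: u0 ∈ [1/153, 16/153)
j=2 picked index 2: u0 ∈ [-1/153, 20/153)
j=3 picked index 4: u0 ∈ [4/51, 13/51)
j=4 picked index 4: u0 ∈ [-5/153, 22/153)
j=5 picked index 5: u0 ∈ [5/153, 32/153)
j=6 picked index 7: u0 ∈ [5/51, 3/17)
j=7 picked index 8: u0 ∈ [10/153, 2/9)
j=8 picked index 8: u0 ∈ [-7/153, 1/9)
intersection: [5/51, 16/153)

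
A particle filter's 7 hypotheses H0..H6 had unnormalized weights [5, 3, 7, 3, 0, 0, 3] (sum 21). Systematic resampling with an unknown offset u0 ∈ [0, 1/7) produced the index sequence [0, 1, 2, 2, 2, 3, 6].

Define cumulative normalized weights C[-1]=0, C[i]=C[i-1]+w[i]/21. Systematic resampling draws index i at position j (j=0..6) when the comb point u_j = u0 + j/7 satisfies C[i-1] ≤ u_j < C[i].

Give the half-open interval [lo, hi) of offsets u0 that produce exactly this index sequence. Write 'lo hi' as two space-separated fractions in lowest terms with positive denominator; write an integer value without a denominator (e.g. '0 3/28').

2/21 1/7

C = [5/21, 8/21, 5/7, 6/7, 6/7, 6/7, 1]
j=0 picked index 0: u0 ∈ [0, 5/21)
j=1 picked index 1: u0 ∈ [2/21, 5/21)
j=2 picked index 2: u0 ∈ [2/21, 3/7)
j=3 picked index 2: u0 ∈ [-1/21, 2/7)
j=4 picked index 2: u0 ∈ [-4/21, 1/7)
j=5 picked index 3: u0 ∈ [0, 1/7)
j=6 picked index 6: u0 ∈ [0, 1/7)
intersection: [2/21, 1/7)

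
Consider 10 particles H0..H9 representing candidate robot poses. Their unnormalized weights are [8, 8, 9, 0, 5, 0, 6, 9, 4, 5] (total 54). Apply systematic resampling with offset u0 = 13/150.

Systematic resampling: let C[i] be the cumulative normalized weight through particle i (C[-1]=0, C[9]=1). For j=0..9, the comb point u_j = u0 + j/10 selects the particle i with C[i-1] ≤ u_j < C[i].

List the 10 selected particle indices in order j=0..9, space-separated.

0 1 1 2 4 6 7 7 8 9

C = [4/27, 8/27, 25/54, 25/54, 5/9, 5/9, 2/3, 5/6, 49/54, 1]
j=0: u_0=13/150 ∈ [0, 4/27) → index 0
j=1: u_1=14/75 ∈ [4/27, 8/27) → index 1
j=2: u_2=43/150 ∈ [4/27, 8/27) → index 1
j=3: u_3=29/75 ∈ [8/27, 25/54) → index 2
j=4: u_4=73/150 ∈ [25/54, 5/9) → index 4
j=5: u_5=44/75 ∈ [5/9, 2/3) → index 6
j=6: u_6=103/150 ∈ [2/3, 5/6) → index 7
j=7: u_7=59/75 ∈ [2/3, 5/6) → index 7
j=8: u_8=133/150 ∈ [5/6, 49/54) → index 8
j=9: u_9=74/75 ∈ [49/54, 1) → index 9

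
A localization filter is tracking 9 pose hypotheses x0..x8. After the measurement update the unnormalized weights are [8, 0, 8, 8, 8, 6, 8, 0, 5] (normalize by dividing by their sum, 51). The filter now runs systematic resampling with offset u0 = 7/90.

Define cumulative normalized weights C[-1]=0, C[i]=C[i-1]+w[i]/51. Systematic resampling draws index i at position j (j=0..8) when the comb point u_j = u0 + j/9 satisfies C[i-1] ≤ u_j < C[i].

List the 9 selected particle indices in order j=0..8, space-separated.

C = [8/51, 8/51, 16/51, 8/17, 32/51, 38/51, 46/51, 46/51, 1]
j=0: u_0=7/90 ∈ [0, 8/51) → index 0
j=1: u_1=17/90 ∈ [8/51, 16/51) → index 2
j=2: u_2=3/10 ∈ [8/51, 16/51) → index 2
j=3: u_3=37/90 ∈ [16/51, 8/17) → index 3
j=4: u_4=47/90 ∈ [8/17, 32/51) → index 4
j=5: u_5=19/30 ∈ [32/51, 38/51) → index 5
j=6: u_6=67/90 ∈ [32/51, 38/51) → index 5
j=7: u_7=77/90 ∈ [38/51, 46/51) → index 6
j=8: u_8=29/30 ∈ [46/51, 1) → index 8

0 2 2 3 4 5 5 6 8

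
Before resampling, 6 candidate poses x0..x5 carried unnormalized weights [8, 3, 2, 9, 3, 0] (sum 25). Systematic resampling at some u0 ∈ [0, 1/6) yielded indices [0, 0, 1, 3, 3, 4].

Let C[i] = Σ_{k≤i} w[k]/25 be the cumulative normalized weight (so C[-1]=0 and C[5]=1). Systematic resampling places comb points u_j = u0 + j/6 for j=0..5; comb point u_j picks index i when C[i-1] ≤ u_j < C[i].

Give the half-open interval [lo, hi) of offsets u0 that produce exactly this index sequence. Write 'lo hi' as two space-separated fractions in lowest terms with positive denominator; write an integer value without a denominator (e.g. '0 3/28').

C = [8/25, 11/25, 13/25, 22/25, 1, 1]
j=0 picked index 0: u0 ∈ [0, 8/25)
j=1 picked index 0: u0 ∈ [-1/6, 23/150)
j=2 picked index 1: u0 ∈ [-1/75, 8/75)
j=3 picked index 3: u0 ∈ [1/50, 19/50)
j=4 picked index 3: u0 ∈ [-11/75, 16/75)
j=5 picked index 4: u0 ∈ [7/150, 1/6)
intersection: [7/150, 8/75)

7/150 8/75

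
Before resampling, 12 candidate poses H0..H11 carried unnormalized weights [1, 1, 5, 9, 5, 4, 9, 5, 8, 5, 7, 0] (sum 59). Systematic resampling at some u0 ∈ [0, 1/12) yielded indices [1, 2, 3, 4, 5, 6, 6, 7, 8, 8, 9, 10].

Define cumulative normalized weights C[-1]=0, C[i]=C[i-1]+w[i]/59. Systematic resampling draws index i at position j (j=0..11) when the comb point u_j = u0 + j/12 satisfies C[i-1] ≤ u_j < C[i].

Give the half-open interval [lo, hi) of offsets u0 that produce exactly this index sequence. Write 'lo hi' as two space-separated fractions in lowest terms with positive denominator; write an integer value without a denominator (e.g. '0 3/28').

4/177 2/59

C = [1/59, 2/59, 7/59, 16/59, 21/59, 25/59, 34/59, 39/59, 47/59, 52/59, 1, 1]
j=0 picked index 1: u0 ∈ [1/59, 2/59)
j=1 picked index 2: u0 ∈ [-35/708, 25/708)
j=2 picked index 3: u0 ∈ [-17/354, 37/354)
j=3 picked index 4: u0 ∈ [5/236, 25/236)
j=4 picked index 5: u0 ∈ [4/177, 16/177)
j=5 picked index 6: u0 ∈ [5/708, 113/708)
j=6 picked index 6: u0 ∈ [-9/118, 9/118)
j=7 picked index 7: u0 ∈ [-5/708, 55/708)
j=8 picked index 8: u0 ∈ [-1/177, 23/177)
j=9 picked index 8: u0 ∈ [-21/236, 11/236)
j=10 picked index 9: u0 ∈ [-13/354, 17/354)
j=11 picked index 10: u0 ∈ [-25/708, 1/12)
intersection: [4/177, 2/59)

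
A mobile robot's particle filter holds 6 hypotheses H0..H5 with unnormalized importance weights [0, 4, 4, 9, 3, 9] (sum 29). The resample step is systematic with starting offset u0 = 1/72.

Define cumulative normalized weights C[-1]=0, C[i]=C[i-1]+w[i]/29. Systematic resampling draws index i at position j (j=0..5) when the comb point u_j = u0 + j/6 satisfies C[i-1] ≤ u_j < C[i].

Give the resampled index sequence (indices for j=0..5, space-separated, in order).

1 2 3 3 4 5

C = [0, 4/29, 8/29, 17/29, 20/29, 1]
j=0: u_0=1/72 ∈ [0, 4/29) → index 1
j=1: u_1=13/72 ∈ [4/29, 8/29) → index 2
j=2: u_2=25/72 ∈ [8/29, 17/29) → index 3
j=3: u_3=37/72 ∈ [8/29, 17/29) → index 3
j=4: u_4=49/72 ∈ [17/29, 20/29) → index 4
j=5: u_5=61/72 ∈ [20/29, 1) → index 5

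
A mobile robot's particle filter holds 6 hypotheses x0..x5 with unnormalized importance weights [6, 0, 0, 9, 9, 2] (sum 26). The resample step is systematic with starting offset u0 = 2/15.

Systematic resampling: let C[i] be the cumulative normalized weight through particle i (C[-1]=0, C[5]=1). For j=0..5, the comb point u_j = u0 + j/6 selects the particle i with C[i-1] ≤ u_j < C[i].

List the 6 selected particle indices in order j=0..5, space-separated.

C = [3/13, 3/13, 3/13, 15/26, 12/13, 1]
j=0: u_0=2/15 ∈ [0, 3/13) → index 0
j=1: u_1=3/10 ∈ [3/13, 15/26) → index 3
j=2: u_2=7/15 ∈ [3/13, 15/26) → index 3
j=3: u_3=19/30 ∈ [15/26, 12/13) → index 4
j=4: u_4=4/5 ∈ [15/26, 12/13) → index 4
j=5: u_5=29/30 ∈ [12/13, 1) → index 5

0 3 3 4 4 5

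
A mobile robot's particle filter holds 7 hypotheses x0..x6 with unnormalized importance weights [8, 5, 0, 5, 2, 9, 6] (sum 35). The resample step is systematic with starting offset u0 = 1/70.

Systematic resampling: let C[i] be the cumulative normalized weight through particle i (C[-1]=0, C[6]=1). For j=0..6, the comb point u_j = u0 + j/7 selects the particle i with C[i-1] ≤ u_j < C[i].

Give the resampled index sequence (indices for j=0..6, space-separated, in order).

C = [8/35, 13/35, 13/35, 18/35, 4/7, 29/35, 1]
j=0: u_0=1/70 ∈ [0, 8/35) → index 0
j=1: u_1=11/70 ∈ [0, 8/35) → index 0
j=2: u_2=3/10 ∈ [8/35, 13/35) → index 1
j=3: u_3=31/70 ∈ [13/35, 18/35) → index 3
j=4: u_4=41/70 ∈ [4/7, 29/35) → index 5
j=5: u_5=51/70 ∈ [4/7, 29/35) → index 5
j=6: u_6=61/70 ∈ [29/35, 1) → index 6

0 0 1 3 5 5 6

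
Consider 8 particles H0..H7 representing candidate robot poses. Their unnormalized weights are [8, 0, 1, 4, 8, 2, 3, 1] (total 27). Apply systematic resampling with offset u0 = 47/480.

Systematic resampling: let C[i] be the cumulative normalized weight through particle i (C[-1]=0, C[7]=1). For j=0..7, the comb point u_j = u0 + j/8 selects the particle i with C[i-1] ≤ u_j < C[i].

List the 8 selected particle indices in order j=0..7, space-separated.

0 0 3 3 4 4 5 7

C = [8/27, 8/27, 1/3, 13/27, 7/9, 23/27, 26/27, 1]
j=0: u_0=47/480 ∈ [0, 8/27) → index 0
j=1: u_1=107/480 ∈ [0, 8/27) → index 0
j=2: u_2=167/480 ∈ [1/3, 13/27) → index 3
j=3: u_3=227/480 ∈ [1/3, 13/27) → index 3
j=4: u_4=287/480 ∈ [13/27, 7/9) → index 4
j=5: u_5=347/480 ∈ [13/27, 7/9) → index 4
j=6: u_6=407/480 ∈ [7/9, 23/27) → index 5
j=7: u_7=467/480 ∈ [26/27, 1) → index 7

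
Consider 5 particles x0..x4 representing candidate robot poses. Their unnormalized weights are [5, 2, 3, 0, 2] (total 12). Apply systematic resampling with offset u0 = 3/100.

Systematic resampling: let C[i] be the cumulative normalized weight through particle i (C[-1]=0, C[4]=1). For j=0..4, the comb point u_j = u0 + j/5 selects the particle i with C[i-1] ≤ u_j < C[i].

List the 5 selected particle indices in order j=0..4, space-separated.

0 0 1 2 2

C = [5/12, 7/12, 5/6, 5/6, 1]
j=0: u_0=3/100 ∈ [0, 5/12) → index 0
j=1: u_1=23/100 ∈ [0, 5/12) → index 0
j=2: u_2=43/100 ∈ [5/12, 7/12) → index 1
j=3: u_3=63/100 ∈ [7/12, 5/6) → index 2
j=4: u_4=83/100 ∈ [7/12, 5/6) → index 2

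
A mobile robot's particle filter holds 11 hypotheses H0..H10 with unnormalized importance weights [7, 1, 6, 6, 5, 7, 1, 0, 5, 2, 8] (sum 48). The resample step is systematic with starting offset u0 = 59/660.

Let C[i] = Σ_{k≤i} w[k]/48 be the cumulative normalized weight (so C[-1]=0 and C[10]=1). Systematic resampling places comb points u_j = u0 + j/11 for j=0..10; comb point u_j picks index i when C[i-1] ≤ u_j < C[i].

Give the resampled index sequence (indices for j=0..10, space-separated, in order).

C = [7/48, 1/6, 7/24, 5/12, 25/48, 2/3, 11/16, 11/16, 19/24, 5/6, 1]
j=0: u_0=59/660 ∈ [0, 7/48) → index 0
j=1: u_1=119/660 ∈ [1/6, 7/24) → index 2
j=2: u_2=179/660 ∈ [1/6, 7/24) → index 2
j=3: u_3=239/660 ∈ [7/24, 5/12) → index 3
j=4: u_4=299/660 ∈ [5/12, 25/48) → index 4
j=5: u_5=359/660 ∈ [25/48, 2/3) → index 5
j=6: u_6=419/660 ∈ [25/48, 2/3) → index 5
j=7: u_7=479/660 ∈ [11/16, 19/24) → index 8
j=8: u_8=49/60 ∈ [19/24, 5/6) → index 9
j=9: u_9=599/660 ∈ [5/6, 1) → index 10
j=10: u_10=659/660 ∈ [5/6, 1) → index 10

0 2 2 3 4 5 5 8 9 10 10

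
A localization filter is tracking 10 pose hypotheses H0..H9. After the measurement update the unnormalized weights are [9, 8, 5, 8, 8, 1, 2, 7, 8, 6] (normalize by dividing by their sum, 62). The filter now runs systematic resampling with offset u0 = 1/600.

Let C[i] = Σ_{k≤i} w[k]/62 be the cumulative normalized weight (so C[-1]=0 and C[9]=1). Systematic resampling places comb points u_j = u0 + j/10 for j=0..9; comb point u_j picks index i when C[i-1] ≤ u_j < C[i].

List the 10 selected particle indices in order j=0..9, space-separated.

0 0 1 2 3 4 4 7 8 8

C = [9/62, 17/62, 11/31, 15/31, 19/31, 39/62, 41/62, 24/31, 28/31, 1]
j=0: u_0=1/600 ∈ [0, 9/62) → index 0
j=1: u_1=61/600 ∈ [0, 9/62) → index 0
j=2: u_2=121/600 ∈ [9/62, 17/62) → index 1
j=3: u_3=181/600 ∈ [17/62, 11/31) → index 2
j=4: u_4=241/600 ∈ [11/31, 15/31) → index 3
j=5: u_5=301/600 ∈ [15/31, 19/31) → index 4
j=6: u_6=361/600 ∈ [15/31, 19/31) → index 4
j=7: u_7=421/600 ∈ [41/62, 24/31) → index 7
j=8: u_8=481/600 ∈ [24/31, 28/31) → index 8
j=9: u_9=541/600 ∈ [24/31, 28/31) → index 8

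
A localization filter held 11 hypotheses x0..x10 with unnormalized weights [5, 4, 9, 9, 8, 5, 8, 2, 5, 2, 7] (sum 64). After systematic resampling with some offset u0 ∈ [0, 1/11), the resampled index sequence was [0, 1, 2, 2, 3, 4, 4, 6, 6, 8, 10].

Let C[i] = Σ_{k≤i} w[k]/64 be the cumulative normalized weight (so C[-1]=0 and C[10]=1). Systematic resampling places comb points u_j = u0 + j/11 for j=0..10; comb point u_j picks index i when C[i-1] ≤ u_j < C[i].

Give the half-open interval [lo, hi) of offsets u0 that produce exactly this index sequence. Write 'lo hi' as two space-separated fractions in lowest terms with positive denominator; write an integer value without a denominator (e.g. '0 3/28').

C = [5/64, 9/64, 9/32, 27/64, 35/64, 5/8, 3/4, 25/32, 55/64, 57/64, 1]
j=0 picked index 0: u0 ∈ [0, 5/64)
j=1 picked index 1: u0 ∈ [-9/704, 35/704)
j=2 picked index 2: u0 ∈ [-29/704, 35/352)
j=3 picked index 2: u0 ∈ [-93/704, 3/352)
j=4 picked index 3: u0 ∈ [-29/352, 41/704)
j=5 picked index 4: u0 ∈ [-23/704, 65/704)
j=6 picked index 4: u0 ∈ [-87/704, 1/704)
j=7 picked index 6: u0 ∈ [-1/88, 5/44)
j=8 picked index 6: u0 ∈ [-9/88, 1/44)
j=9 picked index 8: u0 ∈ [-13/352, 29/704)
j=10 picked index 10: u0 ∈ [-13/704, 1/11)
intersection: [0, 1/704)

0 1/704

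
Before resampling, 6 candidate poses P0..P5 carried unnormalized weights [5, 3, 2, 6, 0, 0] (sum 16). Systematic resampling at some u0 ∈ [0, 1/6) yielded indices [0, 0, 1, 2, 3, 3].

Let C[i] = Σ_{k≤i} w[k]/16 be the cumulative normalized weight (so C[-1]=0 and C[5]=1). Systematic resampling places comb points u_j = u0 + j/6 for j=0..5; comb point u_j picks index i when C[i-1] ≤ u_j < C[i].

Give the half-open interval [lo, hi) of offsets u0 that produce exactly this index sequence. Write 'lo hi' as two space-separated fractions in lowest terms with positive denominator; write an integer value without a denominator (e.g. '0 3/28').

C = [5/16, 1/2, 5/8, 1, 1, 1]
j=0 picked index 0: u0 ∈ [0, 5/16)
j=1 picked index 0: u0 ∈ [-1/6, 7/48)
j=2 picked index 1: u0 ∈ [-1/48, 1/6)
j=3 picked index 2: u0 ∈ [0, 1/8)
j=4 picked index 3: u0 ∈ [-1/24, 1/3)
j=5 picked index 3: u0 ∈ [-5/24, 1/6)
intersection: [0, 1/8)

0 1/8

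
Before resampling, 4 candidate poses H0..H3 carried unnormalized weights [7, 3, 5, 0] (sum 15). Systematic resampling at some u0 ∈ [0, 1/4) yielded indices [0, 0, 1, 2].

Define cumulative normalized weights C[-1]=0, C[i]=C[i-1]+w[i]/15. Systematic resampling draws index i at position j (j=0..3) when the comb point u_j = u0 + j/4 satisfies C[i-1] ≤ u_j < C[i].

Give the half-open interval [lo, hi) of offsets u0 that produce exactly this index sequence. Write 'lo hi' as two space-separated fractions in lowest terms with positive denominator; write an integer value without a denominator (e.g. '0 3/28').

0 1/6

C = [7/15, 2/3, 1, 1]
j=0 picked index 0: u0 ∈ [0, 7/15)
j=1 picked index 0: u0 ∈ [-1/4, 13/60)
j=2 picked index 1: u0 ∈ [-1/30, 1/6)
j=3 picked index 2: u0 ∈ [-1/12, 1/4)
intersection: [0, 1/6)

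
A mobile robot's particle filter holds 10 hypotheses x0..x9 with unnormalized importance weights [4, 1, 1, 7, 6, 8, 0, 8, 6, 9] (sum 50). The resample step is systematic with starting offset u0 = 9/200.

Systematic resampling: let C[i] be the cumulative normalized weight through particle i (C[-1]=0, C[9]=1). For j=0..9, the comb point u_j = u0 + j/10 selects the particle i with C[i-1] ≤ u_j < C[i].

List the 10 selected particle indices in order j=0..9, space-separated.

C = [2/25, 1/10, 3/25, 13/50, 19/50, 27/50, 27/50, 7/10, 41/50, 1]
j=0: u_0=9/200 ∈ [0, 2/25) → index 0
j=1: u_1=29/200 ∈ [3/25, 13/50) → index 3
j=2: u_2=49/200 ∈ [3/25, 13/50) → index 3
j=3: u_3=69/200 ∈ [13/50, 19/50) → index 4
j=4: u_4=89/200 ∈ [19/50, 27/50) → index 5
j=5: u_5=109/200 ∈ [27/50, 7/10) → index 7
j=6: u_6=129/200 ∈ [27/50, 7/10) → index 7
j=7: u_7=149/200 ∈ [7/10, 41/50) → index 8
j=8: u_8=169/200 ∈ [41/50, 1) → index 9
j=9: u_9=189/200 ∈ [41/50, 1) → index 9

0 3 3 4 5 7 7 8 9 9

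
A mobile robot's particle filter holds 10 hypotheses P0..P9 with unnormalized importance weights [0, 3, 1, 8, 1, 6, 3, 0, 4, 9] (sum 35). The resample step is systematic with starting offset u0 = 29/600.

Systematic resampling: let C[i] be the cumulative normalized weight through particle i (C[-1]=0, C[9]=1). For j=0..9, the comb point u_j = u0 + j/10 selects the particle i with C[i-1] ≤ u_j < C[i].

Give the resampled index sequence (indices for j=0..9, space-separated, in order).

C = [0, 3/35, 4/35, 12/35, 13/35, 19/35, 22/35, 22/35, 26/35, 1]
j=0: u_0=29/600 ∈ [0, 3/35) → index 1
j=1: u_1=89/600 ∈ [4/35, 12/35) → index 3
j=2: u_2=149/600 ∈ [4/35, 12/35) → index 3
j=3: u_3=209/600 ∈ [12/35, 13/35) → index 4
j=4: u_4=269/600 ∈ [13/35, 19/35) → index 5
j=5: u_5=329/600 ∈ [19/35, 22/35) → index 6
j=6: u_6=389/600 ∈ [22/35, 26/35) → index 8
j=7: u_7=449/600 ∈ [26/35, 1) → index 9
j=8: u_8=509/600 ∈ [26/35, 1) → index 9
j=9: u_9=569/600 ∈ [26/35, 1) → index 9

1 3 3 4 5 6 8 9 9 9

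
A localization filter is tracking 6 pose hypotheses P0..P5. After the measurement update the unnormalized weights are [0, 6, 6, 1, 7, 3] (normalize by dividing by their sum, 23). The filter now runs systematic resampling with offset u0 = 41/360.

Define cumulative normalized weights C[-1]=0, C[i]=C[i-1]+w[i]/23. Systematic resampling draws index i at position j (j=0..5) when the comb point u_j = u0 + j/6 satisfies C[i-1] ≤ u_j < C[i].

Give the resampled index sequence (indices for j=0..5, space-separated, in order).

C = [0, 6/23, 12/23, 13/23, 20/23, 1]
j=0: u_0=41/360 ∈ [0, 6/23) → index 1
j=1: u_1=101/360 ∈ [6/23, 12/23) → index 2
j=2: u_2=161/360 ∈ [6/23, 12/23) → index 2
j=3: u_3=221/360 ∈ [13/23, 20/23) → index 4
j=4: u_4=281/360 ∈ [13/23, 20/23) → index 4
j=5: u_5=341/360 ∈ [20/23, 1) → index 5

1 2 2 4 4 5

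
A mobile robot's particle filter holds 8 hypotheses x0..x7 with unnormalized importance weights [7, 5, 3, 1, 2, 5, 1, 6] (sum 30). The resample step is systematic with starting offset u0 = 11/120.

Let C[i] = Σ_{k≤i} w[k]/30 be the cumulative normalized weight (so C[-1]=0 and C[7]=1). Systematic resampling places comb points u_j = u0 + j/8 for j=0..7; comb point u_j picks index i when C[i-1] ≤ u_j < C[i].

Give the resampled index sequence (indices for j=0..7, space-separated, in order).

0 0 1 2 4 5 7 7

C = [7/30, 2/5, 1/2, 8/15, 3/5, 23/30, 4/5, 1]
j=0: u_0=11/120 ∈ [0, 7/30) → index 0
j=1: u_1=13/60 ∈ [0, 7/30) → index 0
j=2: u_2=41/120 ∈ [7/30, 2/5) → index 1
j=3: u_3=7/15 ∈ [2/5, 1/2) → index 2
j=4: u_4=71/120 ∈ [8/15, 3/5) → index 4
j=5: u_5=43/60 ∈ [3/5, 23/30) → index 5
j=6: u_6=101/120 ∈ [4/5, 1) → index 7
j=7: u_7=29/30 ∈ [4/5, 1) → index 7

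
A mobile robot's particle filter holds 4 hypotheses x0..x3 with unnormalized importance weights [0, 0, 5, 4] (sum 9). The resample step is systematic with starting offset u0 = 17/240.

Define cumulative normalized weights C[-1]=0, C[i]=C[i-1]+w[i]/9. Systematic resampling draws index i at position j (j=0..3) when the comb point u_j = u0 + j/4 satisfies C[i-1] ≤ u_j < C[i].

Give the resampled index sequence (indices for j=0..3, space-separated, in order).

C = [0, 0, 5/9, 1]
j=0: u_0=17/240 ∈ [0, 5/9) → index 2
j=1: u_1=77/240 ∈ [0, 5/9) → index 2
j=2: u_2=137/240 ∈ [5/9, 1) → index 3
j=3: u_3=197/240 ∈ [5/9, 1) → index 3

2 2 3 3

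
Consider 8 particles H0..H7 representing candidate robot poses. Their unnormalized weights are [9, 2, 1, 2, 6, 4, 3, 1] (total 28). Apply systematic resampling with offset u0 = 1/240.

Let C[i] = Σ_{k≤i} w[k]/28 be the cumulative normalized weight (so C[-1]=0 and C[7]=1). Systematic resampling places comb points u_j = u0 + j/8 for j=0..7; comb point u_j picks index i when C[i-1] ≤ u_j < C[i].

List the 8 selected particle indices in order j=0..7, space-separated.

C = [9/28, 11/28, 3/7, 1/2, 5/7, 6/7, 27/28, 1]
j=0: u_0=1/240 ∈ [0, 9/28) → index 0
j=1: u_1=31/240 ∈ [0, 9/28) → index 0
j=2: u_2=61/240 ∈ [0, 9/28) → index 0
j=3: u_3=91/240 ∈ [9/28, 11/28) → index 1
j=4: u_4=121/240 ∈ [1/2, 5/7) → index 4
j=5: u_5=151/240 ∈ [1/2, 5/7) → index 4
j=6: u_6=181/240 ∈ [5/7, 6/7) → index 5
j=7: u_7=211/240 ∈ [6/7, 27/28) → index 6

0 0 0 1 4 4 5 6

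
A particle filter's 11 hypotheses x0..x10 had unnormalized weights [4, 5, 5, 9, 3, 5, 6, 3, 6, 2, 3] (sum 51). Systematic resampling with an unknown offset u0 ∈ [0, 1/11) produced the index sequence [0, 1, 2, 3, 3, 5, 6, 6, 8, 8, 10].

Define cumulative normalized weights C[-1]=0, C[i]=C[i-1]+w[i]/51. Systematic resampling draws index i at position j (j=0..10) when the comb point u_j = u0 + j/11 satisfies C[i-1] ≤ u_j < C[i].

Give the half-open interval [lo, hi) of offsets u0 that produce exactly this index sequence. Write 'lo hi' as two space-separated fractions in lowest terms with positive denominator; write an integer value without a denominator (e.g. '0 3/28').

C = [4/51, 3/17, 14/51, 23/51, 26/51, 31/51, 37/51, 40/51, 46/51, 16/17, 1]
j=0 picked index 0: u0 ∈ [0, 4/51)
j=1 picked index 1: u0 ∈ [-7/561, 16/187)
j=2 picked index 2: u0 ∈ [-1/187, 52/561)
j=3 picked index 3: u0 ∈ [1/561, 100/561)
j=4 picked index 3: u0 ∈ [-50/561, 49/561)
j=5 picked index 5: u0 ∈ [31/561, 86/561)
j=6 picked index 6: u0 ∈ [35/561, 101/561)
j=7 picked index 6: u0 ∈ [-16/561, 50/561)
j=8 picked index 8: u0 ∈ [32/561, 98/561)
j=9 picked index 8: u0 ∈ [-19/561, 47/561)
j=10 picked index 10: u0 ∈ [6/187, 1/11)
intersection: [35/561, 4/51)

35/561 4/51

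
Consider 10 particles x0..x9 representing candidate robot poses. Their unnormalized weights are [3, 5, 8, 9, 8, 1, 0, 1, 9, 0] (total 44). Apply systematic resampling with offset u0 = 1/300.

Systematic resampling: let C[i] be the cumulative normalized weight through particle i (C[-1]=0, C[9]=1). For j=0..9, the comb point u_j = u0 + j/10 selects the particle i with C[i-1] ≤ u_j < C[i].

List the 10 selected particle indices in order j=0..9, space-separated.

0 1 2 2 3 3 4 4 8 8

C = [3/44, 2/11, 4/11, 25/44, 3/4, 17/22, 17/22, 35/44, 1, 1]
j=0: u_0=1/300 ∈ [0, 3/44) → index 0
j=1: u_1=31/300 ∈ [3/44, 2/11) → index 1
j=2: u_2=61/300 ∈ [2/11, 4/11) → index 2
j=3: u_3=91/300 ∈ [2/11, 4/11) → index 2
j=4: u_4=121/300 ∈ [4/11, 25/44) → index 3
j=5: u_5=151/300 ∈ [4/11, 25/44) → index 3
j=6: u_6=181/300 ∈ [25/44, 3/4) → index 4
j=7: u_7=211/300 ∈ [25/44, 3/4) → index 4
j=8: u_8=241/300 ∈ [35/44, 1) → index 8
j=9: u_9=271/300 ∈ [35/44, 1) → index 8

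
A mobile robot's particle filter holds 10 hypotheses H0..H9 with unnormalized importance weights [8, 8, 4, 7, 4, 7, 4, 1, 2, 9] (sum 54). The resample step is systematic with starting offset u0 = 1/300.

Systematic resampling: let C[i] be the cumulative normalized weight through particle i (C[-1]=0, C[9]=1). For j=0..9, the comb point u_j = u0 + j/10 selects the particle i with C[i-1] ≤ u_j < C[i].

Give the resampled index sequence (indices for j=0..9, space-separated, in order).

C = [4/27, 8/27, 10/27, 1/2, 31/54, 19/27, 7/9, 43/54, 5/6, 1]
j=0: u_0=1/300 ∈ [0, 4/27) → index 0
j=1: u_1=31/300 ∈ [0, 4/27) → index 0
j=2: u_2=61/300 ∈ [4/27, 8/27) → index 1
j=3: u_3=91/300 ∈ [8/27, 10/27) → index 2
j=4: u_4=121/300 ∈ [10/27, 1/2) → index 3
j=5: u_5=151/300 ∈ [1/2, 31/54) → index 4
j=6: u_6=181/300 ∈ [31/54, 19/27) → index 5
j=7: u_7=211/300 ∈ [31/54, 19/27) → index 5
j=8: u_8=241/300 ∈ [43/54, 5/6) → index 8
j=9: u_9=271/300 ∈ [5/6, 1) → index 9

0 0 1 2 3 4 5 5 8 9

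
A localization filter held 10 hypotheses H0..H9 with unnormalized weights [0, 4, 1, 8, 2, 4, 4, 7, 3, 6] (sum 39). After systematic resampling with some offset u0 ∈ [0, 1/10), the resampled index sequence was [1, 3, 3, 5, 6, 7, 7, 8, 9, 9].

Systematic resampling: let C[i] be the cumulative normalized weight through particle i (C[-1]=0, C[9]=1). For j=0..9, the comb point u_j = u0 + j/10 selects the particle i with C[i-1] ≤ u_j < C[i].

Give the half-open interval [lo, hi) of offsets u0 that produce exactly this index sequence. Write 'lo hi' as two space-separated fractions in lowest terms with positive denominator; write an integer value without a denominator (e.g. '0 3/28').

C = [0, 4/39, 5/39, 1/3, 5/13, 19/39, 23/39, 10/13, 11/13, 1]
j=0 picked index 1: u0 ∈ [0, 4/39)
j=1 picked index 3: u0 ∈ [11/390, 7/30)
j=2 picked index 3: u0 ∈ [-14/195, 2/15)
j=3 picked index 5: u0 ∈ [11/130, 73/390)
j=4 picked index 6: u0 ∈ [17/195, 37/195)
j=5 picked index 7: u0 ∈ [7/78, 7/26)
j=6 picked index 7: u0 ∈ [-2/195, 11/65)
j=7 picked index 8: u0 ∈ [9/130, 19/130)
j=8 picked index 9: u0 ∈ [3/65, 1/5)
j=9 picked index 9: u0 ∈ [-7/130, 1/10)
intersection: [7/78, 1/10)

7/78 1/10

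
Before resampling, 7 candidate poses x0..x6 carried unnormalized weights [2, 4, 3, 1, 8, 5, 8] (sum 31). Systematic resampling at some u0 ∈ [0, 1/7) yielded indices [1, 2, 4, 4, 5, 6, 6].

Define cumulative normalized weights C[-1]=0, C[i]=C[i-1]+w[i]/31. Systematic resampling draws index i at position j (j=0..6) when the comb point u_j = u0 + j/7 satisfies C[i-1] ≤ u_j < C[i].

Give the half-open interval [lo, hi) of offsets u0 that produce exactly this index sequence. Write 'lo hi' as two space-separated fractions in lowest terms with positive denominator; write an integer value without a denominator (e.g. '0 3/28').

2/31 1/7

C = [2/31, 6/31, 9/31, 10/31, 18/31, 23/31, 1]
j=0 picked index 1: u0 ∈ [2/31, 6/31)
j=1 picked index 2: u0 ∈ [11/217, 32/217)
j=2 picked index 4: u0 ∈ [8/217, 64/217)
j=3 picked index 4: u0 ∈ [-23/217, 33/217)
j=4 picked index 5: u0 ∈ [2/217, 37/217)
j=5 picked index 6: u0 ∈ [6/217, 2/7)
j=6 picked index 6: u0 ∈ [-25/217, 1/7)
intersection: [2/31, 1/7)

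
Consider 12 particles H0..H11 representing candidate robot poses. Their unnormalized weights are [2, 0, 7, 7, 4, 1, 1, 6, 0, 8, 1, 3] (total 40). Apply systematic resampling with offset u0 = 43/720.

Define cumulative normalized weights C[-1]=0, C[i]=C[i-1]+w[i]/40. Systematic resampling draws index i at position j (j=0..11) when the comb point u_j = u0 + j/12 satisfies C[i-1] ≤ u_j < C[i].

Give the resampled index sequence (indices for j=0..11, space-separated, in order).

C = [1/20, 1/20, 9/40, 2/5, 1/2, 21/40, 11/20, 7/10, 7/10, 9/10, 37/40, 1]
j=0: u_0=43/720 ∈ [1/20, 9/40) → index 2
j=1: u_1=103/720 ∈ [1/20, 9/40) → index 2
j=2: u_2=163/720 ∈ [9/40, 2/5) → index 3
j=3: u_3=223/720 ∈ [9/40, 2/5) → index 3
j=4: u_4=283/720 ∈ [9/40, 2/5) → index 3
j=5: u_5=343/720 ∈ [2/5, 1/2) → index 4
j=6: u_6=403/720 ∈ [11/20, 7/10) → index 7
j=7: u_7=463/720 ∈ [11/20, 7/10) → index 7
j=8: u_8=523/720 ∈ [7/10, 9/10) → index 9
j=9: u_9=583/720 ∈ [7/10, 9/10) → index 9
j=10: u_10=643/720 ∈ [7/10, 9/10) → index 9
j=11: u_11=703/720 ∈ [37/40, 1) → index 11

2 2 3 3 3 4 7 7 9 9 9 11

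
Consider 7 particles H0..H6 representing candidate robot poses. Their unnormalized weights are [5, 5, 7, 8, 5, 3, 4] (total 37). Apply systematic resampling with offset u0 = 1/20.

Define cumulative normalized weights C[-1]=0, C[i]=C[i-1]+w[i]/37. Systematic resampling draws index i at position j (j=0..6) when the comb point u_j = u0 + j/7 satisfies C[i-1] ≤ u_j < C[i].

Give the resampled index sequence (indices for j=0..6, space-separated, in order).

0 1 2 3 3 4 6

C = [5/37, 10/37, 17/37, 25/37, 30/37, 33/37, 1]
j=0: u_0=1/20 ∈ [0, 5/37) → index 0
j=1: u_1=27/140 ∈ [5/37, 10/37) → index 1
j=2: u_2=47/140 ∈ [10/37, 17/37) → index 2
j=3: u_3=67/140 ∈ [17/37, 25/37) → index 3
j=4: u_4=87/140 ∈ [17/37, 25/37) → index 3
j=5: u_5=107/140 ∈ [25/37, 30/37) → index 4
j=6: u_6=127/140 ∈ [33/37, 1) → index 6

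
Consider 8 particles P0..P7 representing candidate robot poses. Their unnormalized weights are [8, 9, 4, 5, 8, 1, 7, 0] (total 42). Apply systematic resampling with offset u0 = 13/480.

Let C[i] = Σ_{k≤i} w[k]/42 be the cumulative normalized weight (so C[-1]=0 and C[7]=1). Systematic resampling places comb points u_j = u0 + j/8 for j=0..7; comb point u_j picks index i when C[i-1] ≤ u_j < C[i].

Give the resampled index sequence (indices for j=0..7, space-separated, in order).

0 0 1 1 3 4 4 6

C = [4/21, 17/42, 1/2, 13/21, 17/21, 5/6, 1, 1]
j=0: u_0=13/480 ∈ [0, 4/21) → index 0
j=1: u_1=73/480 ∈ [0, 4/21) → index 0
j=2: u_2=133/480 ∈ [4/21, 17/42) → index 1
j=3: u_3=193/480 ∈ [4/21, 17/42) → index 1
j=4: u_4=253/480 ∈ [1/2, 13/21) → index 3
j=5: u_5=313/480 ∈ [13/21, 17/21) → index 4
j=6: u_6=373/480 ∈ [13/21, 17/21) → index 4
j=7: u_7=433/480 ∈ [5/6, 1) → index 6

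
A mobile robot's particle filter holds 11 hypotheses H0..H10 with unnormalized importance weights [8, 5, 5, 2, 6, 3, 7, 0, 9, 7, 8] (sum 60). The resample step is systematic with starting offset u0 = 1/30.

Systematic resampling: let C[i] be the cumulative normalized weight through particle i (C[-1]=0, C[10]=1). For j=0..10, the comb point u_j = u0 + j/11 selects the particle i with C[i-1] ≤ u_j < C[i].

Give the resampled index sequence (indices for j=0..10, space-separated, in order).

0 0 1 3 4 6 6 8 9 9 10

C = [2/15, 13/60, 3/10, 1/3, 13/30, 29/60, 3/5, 3/5, 3/4, 13/15, 1]
j=0: u_0=1/30 ∈ [0, 2/15) → index 0
j=1: u_1=41/330 ∈ [0, 2/15) → index 0
j=2: u_2=71/330 ∈ [2/15, 13/60) → index 1
j=3: u_3=101/330 ∈ [3/10, 1/3) → index 3
j=4: u_4=131/330 ∈ [1/3, 13/30) → index 4
j=5: u_5=161/330 ∈ [29/60, 3/5) → index 6
j=6: u_6=191/330 ∈ [29/60, 3/5) → index 6
j=7: u_7=221/330 ∈ [3/5, 3/4) → index 8
j=8: u_8=251/330 ∈ [3/4, 13/15) → index 9
j=9: u_9=281/330 ∈ [3/4, 13/15) → index 9
j=10: u_10=311/330 ∈ [13/15, 1) → index 10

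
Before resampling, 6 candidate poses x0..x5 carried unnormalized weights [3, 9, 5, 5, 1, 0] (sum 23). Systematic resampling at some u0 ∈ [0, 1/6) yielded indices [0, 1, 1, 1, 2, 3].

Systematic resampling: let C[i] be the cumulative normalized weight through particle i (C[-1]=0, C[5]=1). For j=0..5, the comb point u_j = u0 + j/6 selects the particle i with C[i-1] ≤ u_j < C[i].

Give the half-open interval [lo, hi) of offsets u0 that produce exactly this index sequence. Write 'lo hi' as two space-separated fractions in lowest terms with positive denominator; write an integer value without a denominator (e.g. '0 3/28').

0 1/46

C = [3/23, 12/23, 17/23, 22/23, 1, 1]
j=0 picked index 0: u0 ∈ [0, 3/23)
j=1 picked index 1: u0 ∈ [-5/138, 49/138)
j=2 picked index 1: u0 ∈ [-14/69, 13/69)
j=3 picked index 1: u0 ∈ [-17/46, 1/46)
j=4 picked index 2: u0 ∈ [-10/69, 5/69)
j=5 picked index 3: u0 ∈ [-13/138, 17/138)
intersection: [0, 1/46)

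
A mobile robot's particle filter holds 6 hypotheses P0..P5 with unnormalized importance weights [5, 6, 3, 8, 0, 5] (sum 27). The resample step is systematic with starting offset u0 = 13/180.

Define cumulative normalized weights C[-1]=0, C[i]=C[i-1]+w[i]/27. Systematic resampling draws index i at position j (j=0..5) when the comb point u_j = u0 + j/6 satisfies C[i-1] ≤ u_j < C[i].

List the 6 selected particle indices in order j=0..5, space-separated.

0 1 1 3 3 5

C = [5/27, 11/27, 14/27, 22/27, 22/27, 1]
j=0: u_0=13/180 ∈ [0, 5/27) → index 0
j=1: u_1=43/180 ∈ [5/27, 11/27) → index 1
j=2: u_2=73/180 ∈ [5/27, 11/27) → index 1
j=3: u_3=103/180 ∈ [14/27, 22/27) → index 3
j=4: u_4=133/180 ∈ [14/27, 22/27) → index 3
j=5: u_5=163/180 ∈ [22/27, 1) → index 5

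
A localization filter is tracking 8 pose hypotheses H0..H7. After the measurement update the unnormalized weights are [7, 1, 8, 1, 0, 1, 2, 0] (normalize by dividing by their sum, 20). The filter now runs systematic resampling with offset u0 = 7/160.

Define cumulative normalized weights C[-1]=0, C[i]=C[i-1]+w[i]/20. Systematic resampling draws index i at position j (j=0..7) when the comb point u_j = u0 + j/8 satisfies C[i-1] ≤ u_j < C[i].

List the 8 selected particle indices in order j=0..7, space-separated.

C = [7/20, 2/5, 4/5, 17/20, 17/20, 9/10, 1, 1]
j=0: u_0=7/160 ∈ [0, 7/20) → index 0
j=1: u_1=27/160 ∈ [0, 7/20) → index 0
j=2: u_2=47/160 ∈ [0, 7/20) → index 0
j=3: u_3=67/160 ∈ [2/5, 4/5) → index 2
j=4: u_4=87/160 ∈ [2/5, 4/5) → index 2
j=5: u_5=107/160 ∈ [2/5, 4/5) → index 2
j=6: u_6=127/160 ∈ [2/5, 4/5) → index 2
j=7: u_7=147/160 ∈ [9/10, 1) → index 6

0 0 0 2 2 2 2 6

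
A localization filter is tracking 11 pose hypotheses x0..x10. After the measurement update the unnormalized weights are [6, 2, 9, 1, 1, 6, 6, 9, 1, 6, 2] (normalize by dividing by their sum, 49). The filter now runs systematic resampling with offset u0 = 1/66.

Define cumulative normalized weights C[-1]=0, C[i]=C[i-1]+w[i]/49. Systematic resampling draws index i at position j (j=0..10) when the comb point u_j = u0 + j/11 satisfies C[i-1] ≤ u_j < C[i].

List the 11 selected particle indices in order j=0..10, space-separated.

0 0 2 2 4 5 6 7 7 8 9

C = [6/49, 8/49, 17/49, 18/49, 19/49, 25/49, 31/49, 40/49, 41/49, 47/49, 1]
j=0: u_0=1/66 ∈ [0, 6/49) → index 0
j=1: u_1=7/66 ∈ [0, 6/49) → index 0
j=2: u_2=13/66 ∈ [8/49, 17/49) → index 2
j=3: u_3=19/66 ∈ [8/49, 17/49) → index 2
j=4: u_4=25/66 ∈ [18/49, 19/49) → index 4
j=5: u_5=31/66 ∈ [19/49, 25/49) → index 5
j=6: u_6=37/66 ∈ [25/49, 31/49) → index 6
j=7: u_7=43/66 ∈ [31/49, 40/49) → index 7
j=8: u_8=49/66 ∈ [31/49, 40/49) → index 7
j=9: u_9=5/6 ∈ [40/49, 41/49) → index 8
j=10: u_10=61/66 ∈ [41/49, 47/49) → index 9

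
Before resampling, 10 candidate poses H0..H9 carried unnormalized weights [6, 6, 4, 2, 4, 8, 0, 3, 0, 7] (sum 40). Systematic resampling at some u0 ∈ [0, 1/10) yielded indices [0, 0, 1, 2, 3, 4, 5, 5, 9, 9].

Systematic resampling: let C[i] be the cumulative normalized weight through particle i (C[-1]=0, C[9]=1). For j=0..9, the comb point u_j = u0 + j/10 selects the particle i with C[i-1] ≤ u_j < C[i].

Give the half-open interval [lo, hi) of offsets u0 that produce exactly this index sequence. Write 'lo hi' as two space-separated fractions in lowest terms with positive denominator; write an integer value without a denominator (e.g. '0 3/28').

1/40 1/20

C = [3/20, 3/10, 2/5, 9/20, 11/20, 3/4, 3/4, 33/40, 33/40, 1]
j=0 picked index 0: u0 ∈ [0, 3/20)
j=1 picked index 0: u0 ∈ [-1/10, 1/20)
j=2 picked index 1: u0 ∈ [-1/20, 1/10)
j=3 picked index 2: u0 ∈ [0, 1/10)
j=4 picked index 3: u0 ∈ [0, 1/20)
j=5 picked index 4: u0 ∈ [-1/20, 1/20)
j=6 picked index 5: u0 ∈ [-1/20, 3/20)
j=7 picked index 5: u0 ∈ [-3/20, 1/20)
j=8 picked index 9: u0 ∈ [1/40, 1/5)
j=9 picked index 9: u0 ∈ [-3/40, 1/10)
intersection: [1/40, 1/20)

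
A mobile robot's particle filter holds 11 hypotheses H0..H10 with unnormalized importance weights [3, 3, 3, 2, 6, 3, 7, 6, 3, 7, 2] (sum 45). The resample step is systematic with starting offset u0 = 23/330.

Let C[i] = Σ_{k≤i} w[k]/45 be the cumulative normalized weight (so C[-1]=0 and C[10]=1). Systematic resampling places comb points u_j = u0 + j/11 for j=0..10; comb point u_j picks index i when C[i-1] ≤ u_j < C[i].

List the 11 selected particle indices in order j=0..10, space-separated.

C = [1/15, 2/15, 1/5, 11/45, 17/45, 4/9, 3/5, 11/15, 4/5, 43/45, 1]
j=0: u_0=23/330 ∈ [1/15, 2/15) → index 1
j=1: u_1=53/330 ∈ [2/15, 1/5) → index 2
j=2: u_2=83/330 ∈ [11/45, 17/45) → index 4
j=3: u_3=113/330 ∈ [11/45, 17/45) → index 4
j=4: u_4=13/30 ∈ [17/45, 4/9) → index 5
j=5: u_5=173/330 ∈ [4/9, 3/5) → index 6
j=6: u_6=203/330 ∈ [3/5, 11/15) → index 7
j=7: u_7=233/330 ∈ [3/5, 11/15) → index 7
j=8: u_8=263/330 ∈ [11/15, 4/5) → index 8
j=9: u_9=293/330 ∈ [4/5, 43/45) → index 9
j=10: u_10=323/330 ∈ [43/45, 1) → index 10

1 2 4 4 5 6 7 7 8 9 10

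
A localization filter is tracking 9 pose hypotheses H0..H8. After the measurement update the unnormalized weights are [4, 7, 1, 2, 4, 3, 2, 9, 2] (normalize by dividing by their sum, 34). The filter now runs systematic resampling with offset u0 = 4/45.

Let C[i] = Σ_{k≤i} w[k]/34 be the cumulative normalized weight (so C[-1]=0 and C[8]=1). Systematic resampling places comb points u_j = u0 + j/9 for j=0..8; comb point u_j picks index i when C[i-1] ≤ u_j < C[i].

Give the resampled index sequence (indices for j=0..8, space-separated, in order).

0 1 1 4 5 6 7 7 8

C = [2/17, 11/34, 6/17, 7/17, 9/17, 21/34, 23/34, 16/17, 1]
j=0: u_0=4/45 ∈ [0, 2/17) → index 0
j=1: u_1=1/5 ∈ [2/17, 11/34) → index 1
j=2: u_2=14/45 ∈ [2/17, 11/34) → index 1
j=3: u_3=19/45 ∈ [7/17, 9/17) → index 4
j=4: u_4=8/15 ∈ [9/17, 21/34) → index 5
j=5: u_5=29/45 ∈ [21/34, 23/34) → index 6
j=6: u_6=34/45 ∈ [23/34, 16/17) → index 7
j=7: u_7=13/15 ∈ [23/34, 16/17) → index 7
j=8: u_8=44/45 ∈ [16/17, 1) → index 8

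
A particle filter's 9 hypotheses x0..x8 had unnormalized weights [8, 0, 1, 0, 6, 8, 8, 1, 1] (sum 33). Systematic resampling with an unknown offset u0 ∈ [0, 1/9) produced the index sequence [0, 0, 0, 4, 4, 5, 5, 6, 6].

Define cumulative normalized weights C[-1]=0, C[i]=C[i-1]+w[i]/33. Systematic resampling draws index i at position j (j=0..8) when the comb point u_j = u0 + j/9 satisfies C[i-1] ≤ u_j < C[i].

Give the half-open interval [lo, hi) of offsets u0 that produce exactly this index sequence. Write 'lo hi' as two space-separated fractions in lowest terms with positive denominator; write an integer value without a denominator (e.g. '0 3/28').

C = [8/33, 8/33, 3/11, 3/11, 5/11, 23/33, 31/33, 32/33, 1]
j=0 picked index 0: u0 ∈ [0, 8/33)
j=1 picked index 0: u0 ∈ [-1/9, 13/99)
j=2 picked index 0: u0 ∈ [-2/9, 2/99)
j=3 picked index 4: u0 ∈ [-2/33, 4/33)
j=4 picked index 4: u0 ∈ [-17/99, 1/99)
j=5 picked index 5: u0 ∈ [-10/99, 14/99)
j=6 picked index 5: u0 ∈ [-7/33, 1/33)
j=7 picked index 6: u0 ∈ [-8/99, 16/99)
j=8 picked index 6: u0 ∈ [-19/99, 5/99)
intersection: [0, 1/99)

0 1/99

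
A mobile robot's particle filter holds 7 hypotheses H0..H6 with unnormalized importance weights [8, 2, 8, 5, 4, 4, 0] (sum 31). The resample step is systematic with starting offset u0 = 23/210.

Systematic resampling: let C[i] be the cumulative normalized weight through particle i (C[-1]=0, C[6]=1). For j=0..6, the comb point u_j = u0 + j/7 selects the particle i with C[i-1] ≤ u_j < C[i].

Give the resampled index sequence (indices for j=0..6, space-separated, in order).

C = [8/31, 10/31, 18/31, 23/31, 27/31, 1, 1]
j=0: u_0=23/210 ∈ [0, 8/31) → index 0
j=1: u_1=53/210 ∈ [0, 8/31) → index 0
j=2: u_2=83/210 ∈ [10/31, 18/31) → index 2
j=3: u_3=113/210 ∈ [10/31, 18/31) → index 2
j=4: u_4=143/210 ∈ [18/31, 23/31) → index 3
j=5: u_5=173/210 ∈ [23/31, 27/31) → index 4
j=6: u_6=29/30 ∈ [27/31, 1) → index 5

0 0 2 2 3 4 5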